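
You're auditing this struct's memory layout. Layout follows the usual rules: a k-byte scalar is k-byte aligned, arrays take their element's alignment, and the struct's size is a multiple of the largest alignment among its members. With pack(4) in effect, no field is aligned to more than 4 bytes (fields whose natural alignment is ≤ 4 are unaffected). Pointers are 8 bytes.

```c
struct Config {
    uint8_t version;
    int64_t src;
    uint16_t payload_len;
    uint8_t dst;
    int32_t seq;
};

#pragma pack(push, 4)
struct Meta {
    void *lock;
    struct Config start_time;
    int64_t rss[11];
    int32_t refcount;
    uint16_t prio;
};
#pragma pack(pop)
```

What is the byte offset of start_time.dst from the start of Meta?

Config: 0..1  version  (1B, 1-aligned); 1..8  -- padding (7B); 8..16  src  (8B, 8-aligned); 16..18  payload_len  (2B, 2-aligned); 18..19  dst  (1B, 1-aligned); 19..20  -- padding (1B); 20..24  seq  (4B, 4-aligned); sizeof = 24, alignof = 8
0..8  lock  (8B, 4-aligned)
8..32  start_time  (24B, 4-aligned)
within Config: dst at 18
8 + 18 = 26

26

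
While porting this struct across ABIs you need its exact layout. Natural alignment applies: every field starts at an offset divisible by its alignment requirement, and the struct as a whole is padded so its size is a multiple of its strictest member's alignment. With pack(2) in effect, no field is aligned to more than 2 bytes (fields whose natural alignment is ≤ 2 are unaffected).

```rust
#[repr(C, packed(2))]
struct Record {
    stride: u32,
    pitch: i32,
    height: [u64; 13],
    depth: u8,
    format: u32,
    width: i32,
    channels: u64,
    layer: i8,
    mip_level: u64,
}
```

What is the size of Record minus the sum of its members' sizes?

2

0..4  stride  (4B, 2-aligned)
4..8  pitch  (4B, 2-aligned)
8..112  height  (104B, 2-aligned)
112..113  depth  (1B, 1-aligned)
113..114  -- padding (1B)
114..118  format  (4B, 2-aligned)
118..122  width  (4B, 2-aligned)
122..130  channels  (8B, 2-aligned)
130..131  layer  (1B, 1-aligned)
131..132  -- padding (1B)
132..140  mip_level  (8B, 2-aligned)
sizeof = 140, alignof = 2
data bytes 138, size 140 → padding 2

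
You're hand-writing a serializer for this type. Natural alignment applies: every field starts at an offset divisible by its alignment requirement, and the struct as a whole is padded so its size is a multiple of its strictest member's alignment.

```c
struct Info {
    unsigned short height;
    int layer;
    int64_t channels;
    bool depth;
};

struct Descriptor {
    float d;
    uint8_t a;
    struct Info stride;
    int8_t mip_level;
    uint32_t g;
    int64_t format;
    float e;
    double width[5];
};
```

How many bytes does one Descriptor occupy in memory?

Info: height at 0 (size 2, align 2) → ends 2; pad 2 to align 4 for layer; layer at 4 (size 4, align 4) → ends 8; channels at 8 (size 8, align 8) → ends 16; depth at 16 (size 1, align 1) → ends 17; tail pad 7 to reach multiple of 8; total 24 bytes, alignment 8
d at 0 (size 4, align 4) → ends 4
a at 4 (size 1, align 1) → ends 5
pad 3 to align 8 for stride
stride at 8 (size 24, align 8) → ends 32
mip_level at 32 (size 1, align 1) → ends 33
pad 3 to align 4 for g
g at 36 (size 4, align 4) → ends 40
format at 40 (size 8, align 8) → ends 48
e at 48 (size 4, align 4) → ends 52
pad 4 to align 8 for width
width at 56 (size 40, align 8) → ends 96
total 96 bytes, alignment 8

96 bytes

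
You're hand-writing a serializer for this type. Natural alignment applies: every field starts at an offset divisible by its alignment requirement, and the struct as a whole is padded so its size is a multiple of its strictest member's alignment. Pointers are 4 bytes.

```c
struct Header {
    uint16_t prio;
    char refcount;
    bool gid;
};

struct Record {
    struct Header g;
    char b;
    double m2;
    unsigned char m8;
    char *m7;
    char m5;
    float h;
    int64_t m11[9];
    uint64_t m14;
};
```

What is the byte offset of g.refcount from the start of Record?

2

Header: @0: prio [2B, align 2] → 2; @2: refcount [1B, align 1] → 3; @3: gid [1B, align 1] → 4; size 4, align 2
@0: g [4B, align 2] → 4
within Header: refcount at 2
0 + 2 = 2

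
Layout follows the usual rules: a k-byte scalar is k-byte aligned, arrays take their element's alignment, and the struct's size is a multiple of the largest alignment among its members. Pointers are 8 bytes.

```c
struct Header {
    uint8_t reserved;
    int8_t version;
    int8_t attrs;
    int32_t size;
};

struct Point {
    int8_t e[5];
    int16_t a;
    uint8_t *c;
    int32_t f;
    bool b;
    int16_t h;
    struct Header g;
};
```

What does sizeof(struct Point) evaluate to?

32 bytes

Header: reserved at 0 (size 1, align 1) → ends 1; version at 1 (size 1, align 1) → ends 2; attrs at 2 (size 1, align 1) → ends 3; pad 1 to align 4 for size; size at 4 (size 4, align 4) → ends 8; total 8 bytes, alignment 4
e at 0 (size 5, align 1) → ends 5
pad 1 to align 2 for a
a at 6 (size 2, align 2) → ends 8
c at 8 (size 8, align 8) → ends 16
f at 16 (size 4, align 4) → ends 20
b at 20 (size 1, align 1) → ends 21
pad 1 to align 2 for h
h at 22 (size 2, align 2) → ends 24
g at 24 (size 8, align 4) → ends 32
total 32 bytes, alignment 8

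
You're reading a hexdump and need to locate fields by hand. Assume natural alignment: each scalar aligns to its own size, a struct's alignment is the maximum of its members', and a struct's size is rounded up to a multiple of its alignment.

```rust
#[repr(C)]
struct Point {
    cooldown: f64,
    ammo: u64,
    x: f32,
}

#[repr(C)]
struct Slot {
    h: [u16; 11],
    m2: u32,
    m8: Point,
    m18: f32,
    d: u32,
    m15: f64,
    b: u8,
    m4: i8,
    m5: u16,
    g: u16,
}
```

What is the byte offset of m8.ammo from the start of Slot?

Point: @0: cooldown [8B, align 8] → 8; @8: ammo [8B, align 8] → 16; @16: x [4B, align 4] → 20; +4 tail pad (align 8); size 24, align 8
@0: h [22B, align 2] → 22
+2 pad (align 4)
@24: m2 [4B, align 4] → 28
+4 pad (align 8)
@32: m8 [24B, align 8] → 56
within Point: ammo at 8
32 + 8 = 40

40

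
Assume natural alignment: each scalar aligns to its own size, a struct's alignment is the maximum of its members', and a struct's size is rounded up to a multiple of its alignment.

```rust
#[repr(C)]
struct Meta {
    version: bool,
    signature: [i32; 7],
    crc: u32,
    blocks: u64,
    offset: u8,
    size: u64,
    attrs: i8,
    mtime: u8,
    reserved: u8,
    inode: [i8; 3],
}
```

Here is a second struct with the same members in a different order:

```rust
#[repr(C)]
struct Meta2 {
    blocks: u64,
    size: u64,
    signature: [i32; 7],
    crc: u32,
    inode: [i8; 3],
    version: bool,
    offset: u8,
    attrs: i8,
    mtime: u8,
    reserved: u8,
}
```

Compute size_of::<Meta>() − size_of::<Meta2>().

@0: version [1B, align 1] → 1
+3 pad (align 4)
@4: signature [28B, align 4] → 32
@32: crc [4B, align 4] → 36
+4 pad (align 8)
@40: blocks [8B, align 8] → 48
@48: offset [1B, align 1] → 49
+7 pad (align 8)
@56: size [8B, align 8] → 64
@64: attrs [1B, align 1] → 65
@65: mtime [1B, align 1] → 66
@66: reserved [1B, align 1] → 67
@67: inode [3B, align 1] → 70
+2 tail pad (align 8)
size 72, align 8
— Meta2 —
@0: blocks [8B, align 8] → 8
@8: size [8B, align 8] → 16
@16: signature [28B, align 4] → 44
@44: crc [4B, align 4] → 48
@48: inode [3B, align 1] → 51
@51: version [1B, align 1] → 52
@52: offset [1B, align 1] → 53
@53: attrs [1B, align 1] → 54
@54: mtime [1B, align 1] → 55
@55: reserved [1B, align 1] → 56
size 56, align 8
72 − 56 = 16

16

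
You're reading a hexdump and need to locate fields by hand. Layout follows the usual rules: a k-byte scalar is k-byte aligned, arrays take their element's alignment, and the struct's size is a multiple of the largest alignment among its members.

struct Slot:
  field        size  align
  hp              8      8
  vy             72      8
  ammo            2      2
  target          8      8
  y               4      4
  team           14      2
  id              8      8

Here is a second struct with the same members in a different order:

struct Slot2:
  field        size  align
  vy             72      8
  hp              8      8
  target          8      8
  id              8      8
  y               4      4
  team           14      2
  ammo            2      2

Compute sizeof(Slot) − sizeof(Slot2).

0..8  hp  (8B, 8-aligned)
8..80  vy  (72B, 8-aligned)
80..82  ammo  (2B, 2-aligned)
82..88  -- padding (6B)
88..96  target  (8B, 8-aligned)
96..100  y  (4B, 4-aligned)
100..114  team  (14B, 2-aligned)
114..120  -- padding (6B)
120..128  id  (8B, 8-aligned)
sizeof = 128, alignof = 8
— Slot2 —
0..72  vy  (72B, 8-aligned)
72..80  hp  (8B, 8-aligned)
80..88  target  (8B, 8-aligned)
88..96  id  (8B, 8-aligned)
96..100  y  (4B, 4-aligned)
100..114  team  (14B, 2-aligned)
114..116  ammo  (2B, 2-aligned)
116..120  -- tail padding (4B)
sizeof = 120, alignof = 8
128 − 120 = 8

8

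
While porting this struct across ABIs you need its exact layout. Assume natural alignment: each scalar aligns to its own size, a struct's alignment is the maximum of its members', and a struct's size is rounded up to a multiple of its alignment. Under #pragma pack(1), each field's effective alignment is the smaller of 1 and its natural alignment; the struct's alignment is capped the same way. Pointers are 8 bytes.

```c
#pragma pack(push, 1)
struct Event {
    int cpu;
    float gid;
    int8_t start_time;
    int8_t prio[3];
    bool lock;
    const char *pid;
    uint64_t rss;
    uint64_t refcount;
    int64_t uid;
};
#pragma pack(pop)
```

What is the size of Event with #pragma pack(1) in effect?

cpu at 0 (size 4, align 1) → ends 4
gid at 4 (size 4, align 1) → ends 8
start_time at 8 (size 1, align 1) → ends 9
prio at 9 (size 3, align 1) → ends 12
lock at 12 (size 1, align 1) → ends 13
pid at 13 (size 8, align 1) → ends 21
rss at 21 (size 8, align 1) → ends 29
refcount at 29 (size 8, align 1) → ends 37
uid at 37 (size 8, align 1) → ends 45
total 45 bytes, alignment 1

45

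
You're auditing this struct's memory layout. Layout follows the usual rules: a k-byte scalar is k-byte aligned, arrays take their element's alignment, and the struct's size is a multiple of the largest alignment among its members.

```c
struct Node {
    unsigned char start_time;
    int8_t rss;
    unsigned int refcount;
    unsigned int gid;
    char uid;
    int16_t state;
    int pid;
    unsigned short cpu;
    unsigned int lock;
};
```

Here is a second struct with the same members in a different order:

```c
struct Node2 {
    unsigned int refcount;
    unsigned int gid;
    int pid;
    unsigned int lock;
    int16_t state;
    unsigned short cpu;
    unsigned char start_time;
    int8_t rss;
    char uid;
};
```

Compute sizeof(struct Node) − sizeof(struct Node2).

4

0..1  start_time  (1B, 1-aligned)
1..2  rss  (1B, 1-aligned)
2..4  -- padding (2B)
4..8  refcount  (4B, 4-aligned)
8..12  gid  (4B, 4-aligned)
12..13  uid  (1B, 1-aligned)
13..14  -- padding (1B)
14..16  state  (2B, 2-aligned)
16..20  pid  (4B, 4-aligned)
20..22  cpu  (2B, 2-aligned)
22..24  -- padding (2B)
24..28  lock  (4B, 4-aligned)
sizeof = 28, alignof = 4
— Node2 —
0..4  refcount  (4B, 4-aligned)
4..8  gid  (4B, 4-aligned)
8..12  pid  (4B, 4-aligned)
12..16  lock  (4B, 4-aligned)
16..18  state  (2B, 2-aligned)
18..20  cpu  (2B, 2-aligned)
20..21  start_time  (1B, 1-aligned)
21..22  rss  (1B, 1-aligned)
22..23  uid  (1B, 1-aligned)
23..24  -- tail padding (1B)
sizeof = 24, alignof = 4
28 − 24 = 4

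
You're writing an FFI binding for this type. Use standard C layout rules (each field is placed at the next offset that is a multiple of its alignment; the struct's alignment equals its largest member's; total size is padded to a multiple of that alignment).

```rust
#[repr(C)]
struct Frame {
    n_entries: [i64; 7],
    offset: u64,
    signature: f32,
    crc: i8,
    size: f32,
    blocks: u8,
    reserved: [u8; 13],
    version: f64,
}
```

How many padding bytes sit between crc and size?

0..56  n_entries  (56B, 8-aligned)
56..64  offset  (8B, 8-aligned)
64..68  signature  (4B, 4-aligned)
68..69  crc  (1B, 1-aligned)
69..72  -- padding (3B)
72..76  size  (4B, 4-aligned)

3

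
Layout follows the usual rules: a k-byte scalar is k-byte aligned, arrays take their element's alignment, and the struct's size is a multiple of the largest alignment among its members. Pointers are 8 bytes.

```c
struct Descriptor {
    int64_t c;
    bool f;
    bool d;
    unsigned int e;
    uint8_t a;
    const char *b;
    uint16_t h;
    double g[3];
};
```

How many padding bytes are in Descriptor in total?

15

c at 0 (size 8, align 8) → ends 8
f at 8 (size 1, align 1) → ends 9
d at 9 (size 1, align 1) → ends 10
pad 2 to align 4 for e
e at 12 (size 4, align 4) → ends 16
a at 16 (size 1, align 1) → ends 17
pad 7 to align 8 for b
b at 24 (size 8, align 8) → ends 32
h at 32 (size 2, align 2) → ends 34
pad 6 to align 8 for g
g at 40 (size 24, align 8) → ends 64
total 64 bytes, alignment 8
data bytes 49, size 64 → padding 15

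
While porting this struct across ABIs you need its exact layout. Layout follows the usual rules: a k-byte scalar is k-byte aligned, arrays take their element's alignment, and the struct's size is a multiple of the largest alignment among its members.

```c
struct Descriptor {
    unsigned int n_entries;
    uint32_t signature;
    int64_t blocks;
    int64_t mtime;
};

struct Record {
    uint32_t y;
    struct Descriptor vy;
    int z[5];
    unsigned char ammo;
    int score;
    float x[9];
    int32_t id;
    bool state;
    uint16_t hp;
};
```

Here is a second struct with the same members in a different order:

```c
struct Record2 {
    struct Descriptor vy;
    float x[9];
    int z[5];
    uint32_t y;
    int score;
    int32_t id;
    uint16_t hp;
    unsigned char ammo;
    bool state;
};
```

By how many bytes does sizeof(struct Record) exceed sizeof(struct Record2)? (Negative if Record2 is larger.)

8

Descriptor: n_entries at 0 (size 4, align 4) → ends 4; signature at 4 (size 4, align 4) → ends 8; blocks at 8 (size 8, align 8) → ends 16; mtime at 16 (size 8, align 8) → ends 24; total 24 bytes, alignment 8
y at 0 (size 4, align 4) → ends 4
pad 4 to align 8 for vy
vy at 8 (size 24, align 8) → ends 32
z at 32 (size 20, align 4) → ends 52
ammo at 52 (size 1, align 1) → ends 53
pad 3 to align 4 for score
score at 56 (size 4, align 4) → ends 60
x at 60 (size 36, align 4) → ends 96
id at 96 (size 4, align 4) → ends 100
state at 100 (size 1, align 1) → ends 101
pad 1 to align 2 for hp
hp at 102 (size 2, align 2) → ends 104
total 104 bytes, alignment 8
— Record2 —
vy at 0 (size 24, align 8) → ends 24
x at 24 (size 36, align 4) → ends 60
z at 60 (size 20, align 4) → ends 80
y at 80 (size 4, align 4) → ends 84
score at 84 (size 4, align 4) → ends 88
id at 88 (size 4, align 4) → ends 92
hp at 92 (size 2, align 2) → ends 94
ammo at 94 (size 1, align 1) → ends 95
state at 95 (size 1, align 1) → ends 96
total 96 bytes, alignment 8
104 − 96 = 8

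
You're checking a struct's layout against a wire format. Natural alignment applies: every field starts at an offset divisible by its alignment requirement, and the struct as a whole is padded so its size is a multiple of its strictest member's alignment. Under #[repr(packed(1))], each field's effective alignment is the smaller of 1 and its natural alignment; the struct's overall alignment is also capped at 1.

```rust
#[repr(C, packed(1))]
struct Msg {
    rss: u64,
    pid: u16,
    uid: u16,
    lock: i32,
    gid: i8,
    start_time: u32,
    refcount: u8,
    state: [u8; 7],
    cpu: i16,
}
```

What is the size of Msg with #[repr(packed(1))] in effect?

31

@0: rss [8B, align 1] → 8
@8: pid [2B, align 1] → 10
@10: uid [2B, align 1] → 12
@12: lock [4B, align 1] → 16
@16: gid [1B, align 1] → 17
@17: start_time [4B, align 1] → 21
@21: refcount [1B, align 1] → 22
@22: state [7B, align 1] → 29
@29: cpu [2B, align 1] → 31
size 31, align 1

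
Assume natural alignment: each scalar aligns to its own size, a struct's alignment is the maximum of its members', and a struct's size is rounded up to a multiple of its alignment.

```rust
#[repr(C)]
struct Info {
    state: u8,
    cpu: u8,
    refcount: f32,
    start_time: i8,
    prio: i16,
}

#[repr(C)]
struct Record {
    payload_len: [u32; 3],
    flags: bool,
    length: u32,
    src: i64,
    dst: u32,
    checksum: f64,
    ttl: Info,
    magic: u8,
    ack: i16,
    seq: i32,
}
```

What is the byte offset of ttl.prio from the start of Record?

58

Info: state at 0 (size 1, align 1) → ends 1; cpu at 1 (size 1, align 1) → ends 2; pad 2 to align 4 for refcount; refcount at 4 (size 4, align 4) → ends 8; start_time at 8 (size 1, align 1) → ends 9; pad 1 to align 2 for prio; prio at 10 (size 2, align 2) → ends 12; total 12 bytes, alignment 4
payload_len at 0 (size 12, align 4) → ends 12
flags at 12 (size 1, align 1) → ends 13
pad 3 to align 4 for length
length at 16 (size 4, align 4) → ends 20
pad 4 to align 8 for src
src at 24 (size 8, align 8) → ends 32
dst at 32 (size 4, align 4) → ends 36
pad 4 to align 8 for checksum
checksum at 40 (size 8, align 8) → ends 48
ttl at 48 (size 12, align 4) → ends 60
within Info: prio at 10
48 + 10 = 58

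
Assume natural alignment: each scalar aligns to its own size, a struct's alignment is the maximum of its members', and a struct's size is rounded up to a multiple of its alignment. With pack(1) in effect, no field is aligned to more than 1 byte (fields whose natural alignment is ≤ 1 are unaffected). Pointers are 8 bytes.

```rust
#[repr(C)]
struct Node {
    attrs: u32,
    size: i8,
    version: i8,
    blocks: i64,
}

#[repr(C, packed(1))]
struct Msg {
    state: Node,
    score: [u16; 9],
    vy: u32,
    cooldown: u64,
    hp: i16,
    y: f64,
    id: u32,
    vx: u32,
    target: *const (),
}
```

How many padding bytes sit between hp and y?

Node: @0: attrs [4B, align 4] → 4; @4: size [1B, align 1] → 5; @5: version [1B, align 1] → 6; +2 pad (align 8); @8: blocks [8B, align 8] → 16; size 16, align 8
@0: state [16B, align 1] → 16
@16: score [18B, align 1] → 34
@34: vy [4B, align 1] → 38
@38: cooldown [8B, align 1] → 46
@46: hp [2B, align 1] → 48
@48: y [8B, align 1] → 56

0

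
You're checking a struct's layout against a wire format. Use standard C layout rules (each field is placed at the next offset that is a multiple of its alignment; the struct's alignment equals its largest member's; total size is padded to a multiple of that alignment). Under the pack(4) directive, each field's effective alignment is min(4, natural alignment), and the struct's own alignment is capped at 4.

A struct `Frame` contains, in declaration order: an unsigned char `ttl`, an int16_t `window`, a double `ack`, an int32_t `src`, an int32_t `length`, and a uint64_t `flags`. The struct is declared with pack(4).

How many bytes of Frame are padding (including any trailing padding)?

ttl at 0 (size 1, align 1) → ends 1
pad 1 to align 2 for window
window at 2 (size 2, align 2) → ends 4
ack at 4 (size 8, align 4) → ends 12
src at 12 (size 4, align 4) → ends 16
length at 16 (size 4, align 4) → ends 20
flags at 20 (size 8, align 4) → ends 28
total 28 bytes, alignment 4
data bytes 27, size 28 → padding 1

1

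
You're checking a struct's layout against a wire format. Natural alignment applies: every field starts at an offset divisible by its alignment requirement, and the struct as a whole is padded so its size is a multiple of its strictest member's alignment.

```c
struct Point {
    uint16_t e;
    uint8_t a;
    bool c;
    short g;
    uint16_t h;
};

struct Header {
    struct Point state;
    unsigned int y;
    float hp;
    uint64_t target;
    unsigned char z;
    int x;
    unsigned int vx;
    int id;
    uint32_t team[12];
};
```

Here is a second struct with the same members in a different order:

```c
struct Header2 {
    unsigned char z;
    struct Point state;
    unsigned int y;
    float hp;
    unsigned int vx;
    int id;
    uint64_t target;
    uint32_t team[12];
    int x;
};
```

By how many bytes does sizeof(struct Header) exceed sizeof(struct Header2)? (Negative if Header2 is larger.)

-8

Point: 0..2  e  (2B, 2-aligned); 2..3  a  (1B, 1-aligned); 3..4  c  (1B, 1-aligned); 4..6  g  (2B, 2-aligned); 6..8  h  (2B, 2-aligned); sizeof = 8, alignof = 2
0..8  state  (8B, 2-aligned)
8..12  y  (4B, 4-aligned)
12..16  hp  (4B, 4-aligned)
16..24  target  (8B, 8-aligned)
24..25  z  (1B, 1-aligned)
25..28  -- padding (3B)
28..32  x  (4B, 4-aligned)
32..36  vx  (4B, 4-aligned)
36..40  id  (4B, 4-aligned)
40..88  team  (48B, 4-aligned)
sizeof = 88, alignof = 8
— Header2 —
0..1  z  (1B, 1-aligned)
1..2  -- padding (1B)
2..10  state  (8B, 2-aligned)
10..12  -- padding (2B)
12..16  y  (4B, 4-aligned)
16..20  hp  (4B, 4-aligned)
20..24  vx  (4B, 4-aligned)
24..28  id  (4B, 4-aligned)
28..32  -- padding (4B)
32..40  target  (8B, 8-aligned)
40..88  team  (48B, 4-aligned)
88..92  x  (4B, 4-aligned)
92..96  -- tail padding (4B)
sizeof = 96, alignof = 8
88 − 96 = -8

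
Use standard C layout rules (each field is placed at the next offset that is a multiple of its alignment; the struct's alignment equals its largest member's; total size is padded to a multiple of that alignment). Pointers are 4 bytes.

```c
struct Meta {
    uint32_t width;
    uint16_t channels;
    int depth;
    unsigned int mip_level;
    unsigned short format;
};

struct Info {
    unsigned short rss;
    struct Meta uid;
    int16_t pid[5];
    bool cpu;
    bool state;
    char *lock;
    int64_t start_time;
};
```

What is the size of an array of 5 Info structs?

Meta: width at 0 (size 4, align 4) → ends 4; channels at 4 (size 2, align 2) → ends 6; pad 2 to align 4 for depth; depth at 8 (size 4, align 4) → ends 12; mip_level at 12 (size 4, align 4) → ends 16; format at 16 (size 2, align 2) → ends 18; tail pad 2 to reach multiple of 4; total 20 bytes, alignment 4
rss at 0 (size 2, align 2) → ends 2
pad 2 to align 4 for uid
uid at 4 (size 20, align 4) → ends 24
pid at 24 (size 10, align 2) → ends 34
cpu at 34 (size 1, align 1) → ends 35
state at 35 (size 1, align 1) → ends 36
lock at 36 (size 4, align 4) → ends 40
start_time at 40 (size 8, align 8) → ends 48
total 48 bytes, alignment 8
array of 5: 5 × 48 = 240

240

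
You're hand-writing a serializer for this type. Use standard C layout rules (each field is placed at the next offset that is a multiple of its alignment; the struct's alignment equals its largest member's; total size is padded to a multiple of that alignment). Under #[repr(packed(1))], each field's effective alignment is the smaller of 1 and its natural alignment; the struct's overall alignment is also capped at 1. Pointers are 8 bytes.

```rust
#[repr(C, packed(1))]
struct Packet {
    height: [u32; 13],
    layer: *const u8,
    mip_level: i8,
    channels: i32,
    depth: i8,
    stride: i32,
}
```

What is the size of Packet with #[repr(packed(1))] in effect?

70

height at 0 (size 52, align 1) → ends 52
layer at 52 (size 8, align 1) → ends 60
mip_level at 60 (size 1, align 1) → ends 61
channels at 61 (size 4, align 1) → ends 65
depth at 65 (size 1, align 1) → ends 66
stride at 66 (size 4, align 1) → ends 70
total 70 bytes, alignment 1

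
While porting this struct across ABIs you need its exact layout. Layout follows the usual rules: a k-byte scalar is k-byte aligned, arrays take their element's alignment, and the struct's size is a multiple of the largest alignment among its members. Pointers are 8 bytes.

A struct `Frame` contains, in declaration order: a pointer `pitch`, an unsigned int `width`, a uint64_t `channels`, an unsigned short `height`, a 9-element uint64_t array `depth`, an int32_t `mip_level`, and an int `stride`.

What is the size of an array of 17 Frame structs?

@0: pitch [8B, align 8] → 8
@8: width [4B, align 4] → 12
+4 pad (align 8)
@16: channels [8B, align 8] → 24
@24: height [2B, align 2] → 26
+6 pad (align 8)
@32: depth [72B, align 8] → 104
@104: mip_level [4B, align 4] → 108
@108: stride [4B, align 4] → 112
size 112, align 8
array of 17: 17 × 112 = 1904

1904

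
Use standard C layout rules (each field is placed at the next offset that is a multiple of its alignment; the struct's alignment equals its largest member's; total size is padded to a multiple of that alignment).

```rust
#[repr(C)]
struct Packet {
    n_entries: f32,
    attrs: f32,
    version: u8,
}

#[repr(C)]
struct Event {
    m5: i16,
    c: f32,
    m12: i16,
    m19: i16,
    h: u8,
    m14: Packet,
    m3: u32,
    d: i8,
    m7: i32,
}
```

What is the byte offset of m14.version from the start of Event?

Packet: @0: n_entries [4B, align 4] → 4; @4: attrs [4B, align 4] → 8; @8: version [1B, align 1] → 9; +3 tail pad (align 4); size 12, align 4
@0: m5 [2B, align 2] → 2
+2 pad (align 4)
@4: c [4B, align 4] → 8
@8: m12 [2B, align 2] → 10
@10: m19 [2B, align 2] → 12
@12: h [1B, align 1] → 13
+3 pad (align 4)
@16: m14 [12B, align 4] → 28
within Packet: version at 8
16 + 8 = 24

24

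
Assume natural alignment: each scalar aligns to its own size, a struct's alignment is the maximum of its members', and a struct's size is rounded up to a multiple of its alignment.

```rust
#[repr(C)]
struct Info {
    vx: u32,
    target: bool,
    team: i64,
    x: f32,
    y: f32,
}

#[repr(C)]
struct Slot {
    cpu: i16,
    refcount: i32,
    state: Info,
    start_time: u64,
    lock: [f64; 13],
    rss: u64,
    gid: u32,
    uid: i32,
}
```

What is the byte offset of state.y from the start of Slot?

28

Info: vx at 0 (size 4, align 4) → ends 4; target at 4 (size 1, align 1) → ends 5; pad 3 to align 8 for team; team at 8 (size 8, align 8) → ends 16; x at 16 (size 4, align 4) → ends 20; y at 20 (size 4, align 4) → ends 24; total 24 bytes, alignment 8
cpu at 0 (size 2, align 2) → ends 2
pad 2 to align 4 for refcount
refcount at 4 (size 4, align 4) → ends 8
state at 8 (size 24, align 8) → ends 32
within Info: y at 20
8 + 20 = 28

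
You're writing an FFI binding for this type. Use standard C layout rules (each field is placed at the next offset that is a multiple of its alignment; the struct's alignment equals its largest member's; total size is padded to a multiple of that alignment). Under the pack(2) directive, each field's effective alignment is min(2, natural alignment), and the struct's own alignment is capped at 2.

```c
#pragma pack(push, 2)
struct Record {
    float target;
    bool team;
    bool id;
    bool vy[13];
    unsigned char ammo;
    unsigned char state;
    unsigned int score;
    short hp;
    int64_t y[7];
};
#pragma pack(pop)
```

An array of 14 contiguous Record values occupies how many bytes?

1176

@0: target [4B, align 2] → 4
@4: team [1B, align 1] → 5
@5: id [1B, align 1] → 6
@6: vy [13B, align 1] → 19
@19: ammo [1B, align 1] → 20
@20: state [1B, align 1] → 21
+1 pad (align 2)
@22: score [4B, align 2] → 26
@26: hp [2B, align 2] → 28
@28: y [56B, align 2] → 84
size 84, align 2
array of 14: 14 × 84 = 1176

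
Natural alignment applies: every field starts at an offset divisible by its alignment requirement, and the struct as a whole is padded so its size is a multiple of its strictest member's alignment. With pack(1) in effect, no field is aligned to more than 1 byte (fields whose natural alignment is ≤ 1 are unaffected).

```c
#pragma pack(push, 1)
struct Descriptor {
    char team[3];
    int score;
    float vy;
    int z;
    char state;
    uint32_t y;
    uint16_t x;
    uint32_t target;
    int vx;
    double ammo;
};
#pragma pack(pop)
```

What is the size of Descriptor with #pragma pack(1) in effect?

38

@0: team [3B, align 1] → 3
@3: score [4B, align 1] → 7
@7: vy [4B, align 1] → 11
@11: z [4B, align 1] → 15
@15: state [1B, align 1] → 16
@16: y [4B, align 1] → 20
@20: x [2B, align 1] → 22
@22: target [4B, align 1] → 26
@26: vx [4B, align 1] → 30
@30: ammo [8B, align 1] → 38
size 38, align 1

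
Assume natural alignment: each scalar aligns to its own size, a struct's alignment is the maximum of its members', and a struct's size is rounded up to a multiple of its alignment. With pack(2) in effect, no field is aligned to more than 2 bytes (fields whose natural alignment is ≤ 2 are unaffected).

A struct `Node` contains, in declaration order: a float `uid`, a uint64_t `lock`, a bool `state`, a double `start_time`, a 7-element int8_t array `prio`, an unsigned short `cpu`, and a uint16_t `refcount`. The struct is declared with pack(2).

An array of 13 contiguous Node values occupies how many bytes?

0..4  uid  (4B, 2-aligned)
4..12  lock  (8B, 2-aligned)
12..13  state  (1B, 1-aligned)
13..14  -- padding (1B)
14..22  start_time  (8B, 2-aligned)
22..29  prio  (7B, 1-aligned)
29..30  -- padding (1B)
30..32  cpu  (2B, 2-aligned)
32..34  refcount  (2B, 2-aligned)
sizeof = 34, alignof = 2
array of 13: 13 × 34 = 442

442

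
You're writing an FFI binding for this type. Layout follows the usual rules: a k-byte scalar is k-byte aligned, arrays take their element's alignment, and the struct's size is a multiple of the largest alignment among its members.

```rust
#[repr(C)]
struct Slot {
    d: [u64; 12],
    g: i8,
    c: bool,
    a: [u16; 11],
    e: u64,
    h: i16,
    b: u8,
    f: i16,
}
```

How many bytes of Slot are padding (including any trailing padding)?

@0: d [96B, align 8] → 96
@96: g [1B, align 1] → 97
@97: c [1B, align 1] → 98
@98: a [22B, align 2] → 120
@120: e [8B, align 8] → 128
@128: h [2B, align 2] → 130
@130: b [1B, align 1] → 131
+1 pad (align 2)
@132: f [2B, align 2] → 134
+2 tail pad (align 8)
size 136, align 8
data bytes 133, size 136 → padding 3

3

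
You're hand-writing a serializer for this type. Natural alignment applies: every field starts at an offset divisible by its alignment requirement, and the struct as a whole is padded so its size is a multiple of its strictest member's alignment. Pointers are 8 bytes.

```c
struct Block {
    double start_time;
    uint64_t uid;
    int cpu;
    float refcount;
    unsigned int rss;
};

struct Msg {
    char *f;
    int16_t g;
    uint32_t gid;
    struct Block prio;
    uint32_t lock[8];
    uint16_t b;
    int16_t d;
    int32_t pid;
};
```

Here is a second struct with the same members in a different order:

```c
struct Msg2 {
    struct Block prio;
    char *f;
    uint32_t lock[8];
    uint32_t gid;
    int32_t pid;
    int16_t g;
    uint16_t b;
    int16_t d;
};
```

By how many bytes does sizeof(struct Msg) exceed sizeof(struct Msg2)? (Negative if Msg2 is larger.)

0

Block: @0: start_time [8B, align 8] → 8; @8: uid [8B, align 8] → 16; @16: cpu [4B, align 4] → 20; @20: refcount [4B, align 4] → 24; @24: rss [4B, align 4] → 28; +4 tail pad (align 8); size 32, align 8
@0: f [8B, align 8] → 8
@8: g [2B, align 2] → 10
+2 pad (align 4)
@12: gid [4B, align 4] → 16
@16: prio [32B, align 8] → 48
@48: lock [32B, align 4] → 80
@80: b [2B, align 2] → 82
@82: d [2B, align 2] → 84
@84: pid [4B, align 4] → 88
size 88, align 8
— Msg2 —
@0: prio [32B, align 8] → 32
@32: f [8B, align 8] → 40
@40: lock [32B, align 4] → 72
@72: gid [4B, align 4] → 76
@76: pid [4B, align 4] → 80
@80: g [2B, align 2] → 82
@82: b [2B, align 2] → 84
@84: d [2B, align 2] → 86
+2 tail pad (align 8)
size 88, align 8
88 − 88 = 0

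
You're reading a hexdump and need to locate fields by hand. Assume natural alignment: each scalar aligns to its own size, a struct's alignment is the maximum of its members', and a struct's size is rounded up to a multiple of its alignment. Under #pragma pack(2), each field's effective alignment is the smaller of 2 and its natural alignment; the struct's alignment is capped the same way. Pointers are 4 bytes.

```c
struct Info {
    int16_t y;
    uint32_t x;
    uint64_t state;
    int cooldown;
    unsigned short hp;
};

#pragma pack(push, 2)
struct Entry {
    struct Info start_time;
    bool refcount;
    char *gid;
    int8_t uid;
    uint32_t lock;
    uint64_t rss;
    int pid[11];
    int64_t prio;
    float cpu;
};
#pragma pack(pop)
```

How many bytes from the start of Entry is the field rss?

36

Info: y at 0 (size 2, align 2) → ends 2; pad 2 to align 4 for x; x at 4 (size 4, align 4) → ends 8; state at 8 (size 8, align 8) → ends 16; cooldown at 16 (size 4, align 4) → ends 20; hp at 20 (size 2, align 2) → ends 22; tail pad 2 to reach multiple of 8; total 24 bytes, alignment 8
start_time at 0 (size 24, align 2) → ends 24
refcount at 24 (size 1, align 1) → ends 25
pad 1 to align 2 for gid
gid at 26 (size 4, align 2) → ends 30
uid at 30 (size 1, align 1) → ends 31
pad 1 to align 2 for lock
lock at 32 (size 4, align 2) → ends 36
rss at 36 (size 8, align 2) → ends 44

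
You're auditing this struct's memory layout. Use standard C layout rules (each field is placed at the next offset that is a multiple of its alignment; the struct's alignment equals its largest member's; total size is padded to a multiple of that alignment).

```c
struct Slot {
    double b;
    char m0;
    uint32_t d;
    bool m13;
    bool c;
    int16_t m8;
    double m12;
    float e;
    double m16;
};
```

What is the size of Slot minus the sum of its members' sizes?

11

@0: b [8B, align 8] → 8
@8: m0 [1B, align 1] → 9
+3 pad (align 4)
@12: d [4B, align 4] → 16
@16: m13 [1B, align 1] → 17
@17: c [1B, align 1] → 18
@18: m8 [2B, align 2] → 20
+4 pad (align 8)
@24: m12 [8B, align 8] → 32
@32: e [4B, align 4] → 36
+4 pad (align 8)
@40: m16 [8B, align 8] → 48
size 48, align 8
data bytes 37, size 48 → padding 11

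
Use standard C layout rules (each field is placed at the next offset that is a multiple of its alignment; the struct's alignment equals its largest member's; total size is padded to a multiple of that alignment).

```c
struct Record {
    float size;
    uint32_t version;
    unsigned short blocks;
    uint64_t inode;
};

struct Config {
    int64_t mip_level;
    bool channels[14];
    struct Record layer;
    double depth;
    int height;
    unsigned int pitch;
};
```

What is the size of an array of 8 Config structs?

512

Record: 0..4  size  (4B, 4-aligned); 4..8  version  (4B, 4-aligned); 8..10  blocks  (2B, 2-aligned); 10..16  -- padding (6B); 16..24  inode  (8B, 8-aligned); sizeof = 24, alignof = 8
0..8  mip_level  (8B, 8-aligned)
8..22  channels  (14B, 1-aligned)
22..24  -- padding (2B)
24..48  layer  (24B, 8-aligned)
48..56  depth  (8B, 8-aligned)
56..60  height  (4B, 4-aligned)
60..64  pitch  (4B, 4-aligned)
sizeof = 64, alignof = 8
array of 8: 8 × 64 = 512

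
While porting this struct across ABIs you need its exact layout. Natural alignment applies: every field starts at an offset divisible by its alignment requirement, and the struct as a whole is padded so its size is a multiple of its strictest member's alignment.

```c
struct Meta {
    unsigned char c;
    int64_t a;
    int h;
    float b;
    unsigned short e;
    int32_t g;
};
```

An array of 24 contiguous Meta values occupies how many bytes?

768

0..1  c  (1B, 1-aligned)
1..8  -- padding (7B)
8..16  a  (8B, 8-aligned)
16..20  h  (4B, 4-aligned)
20..24  b  (4B, 4-aligned)
24..26  e  (2B, 2-aligned)
26..28  -- padding (2B)
28..32  g  (4B, 4-aligned)
sizeof = 32, alignof = 8
array of 24: 24 × 32 = 768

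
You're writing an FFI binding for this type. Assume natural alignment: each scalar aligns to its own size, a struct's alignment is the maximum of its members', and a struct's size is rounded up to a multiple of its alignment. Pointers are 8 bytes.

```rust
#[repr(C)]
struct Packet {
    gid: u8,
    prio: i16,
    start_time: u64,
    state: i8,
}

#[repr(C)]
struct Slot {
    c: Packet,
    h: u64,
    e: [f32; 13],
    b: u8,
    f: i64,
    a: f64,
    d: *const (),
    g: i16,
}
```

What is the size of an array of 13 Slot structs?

1560

Packet: gid at 0 (size 1, align 1) → ends 1; pad 1 to align 2 for prio; prio at 2 (size 2, align 2) → ends 4; pad 4 to align 8 for start_time; start_time at 8 (size 8, align 8) → ends 16; state at 16 (size 1, align 1) → ends 17; tail pad 7 to reach multiple of 8; total 24 bytes, alignment 8
c at 0 (size 24, align 8) → ends 24
h at 24 (size 8, align 8) → ends 32
e at 32 (size 52, align 4) → ends 84
b at 84 (size 1, align 1) → ends 85
pad 3 to align 8 for f
f at 88 (size 8, align 8) → ends 96
a at 96 (size 8, align 8) → ends 104
d at 104 (size 8, align 8) → ends 112
g at 112 (size 2, align 2) → ends 114
tail pad 6 to reach multiple of 8
total 120 bytes, alignment 8
array of 13: 13 × 120 = 1560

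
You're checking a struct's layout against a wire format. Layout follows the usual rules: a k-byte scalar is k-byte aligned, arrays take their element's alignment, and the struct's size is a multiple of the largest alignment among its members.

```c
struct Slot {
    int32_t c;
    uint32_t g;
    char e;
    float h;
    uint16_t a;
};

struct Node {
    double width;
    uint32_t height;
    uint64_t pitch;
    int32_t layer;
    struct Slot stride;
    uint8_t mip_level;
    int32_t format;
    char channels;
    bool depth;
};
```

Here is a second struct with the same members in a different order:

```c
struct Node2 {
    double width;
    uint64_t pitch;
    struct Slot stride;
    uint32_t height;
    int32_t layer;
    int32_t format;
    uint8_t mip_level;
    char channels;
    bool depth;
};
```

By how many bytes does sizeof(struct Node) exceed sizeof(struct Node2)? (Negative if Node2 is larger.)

Slot: @0: c [4B, align 4] → 4; @4: g [4B, align 4] → 8; @8: e [1B, align 1] → 9; +3 pad (align 4); @12: h [4B, align 4] → 16; @16: a [2B, align 2] → 18; +2 tail pad (align 4); size 20, align 4
@0: width [8B, align 8] → 8
@8: height [4B, align 4] → 12
+4 pad (align 8)
@16: pitch [8B, align 8] → 24
@24: layer [4B, align 4] → 28
@28: stride [20B, align 4] → 48
@48: mip_level [1B, align 1] → 49
+3 pad (align 4)
@52: format [4B, align 4] → 56
@56: channels [1B, align 1] → 57
@57: depth [1B, align 1] → 58
+6 tail pad (align 8)
size 64, align 8
— Node2 —
@0: width [8B, align 8] → 8
@8: pitch [8B, align 8] → 16
@16: stride [20B, align 4] → 36
@36: height [4B, align 4] → 40
@40: layer [4B, align 4] → 44
@44: format [4B, align 4] → 48
@48: mip_level [1B, align 1] → 49
@49: channels [1B, align 1] → 50
@50: depth [1B, align 1] → 51
+5 tail pad (align 8)
size 56, align 8
64 − 56 = 8

8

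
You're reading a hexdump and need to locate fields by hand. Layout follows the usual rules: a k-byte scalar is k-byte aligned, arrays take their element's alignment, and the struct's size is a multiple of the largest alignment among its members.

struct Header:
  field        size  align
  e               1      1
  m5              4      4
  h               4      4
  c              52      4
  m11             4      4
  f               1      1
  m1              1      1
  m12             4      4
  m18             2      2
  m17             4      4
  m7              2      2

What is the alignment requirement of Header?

member alignments: e=1, m5=4, h=4, c=4, m11=4, f=1, m1=1, m12=4, m18=2, m17=4, m7=2
max = 4

4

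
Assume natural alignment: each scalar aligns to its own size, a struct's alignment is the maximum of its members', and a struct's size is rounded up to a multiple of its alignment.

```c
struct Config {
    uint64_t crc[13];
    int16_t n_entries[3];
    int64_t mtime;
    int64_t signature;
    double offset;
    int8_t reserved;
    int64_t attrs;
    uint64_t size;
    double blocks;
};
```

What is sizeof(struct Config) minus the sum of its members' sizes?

9

0..104  crc  (104B, 8-aligned)
104..110  n_entries  (6B, 2-aligned)
110..112  -- padding (2B)
112..120  mtime  (8B, 8-aligned)
120..128  signature  (8B, 8-aligned)
128..136  offset  (8B, 8-aligned)
136..137  reserved  (1B, 1-aligned)
137..144  -- padding (7B)
144..152  attrs  (8B, 8-aligned)
152..160  size  (8B, 8-aligned)
160..168  blocks  (8B, 8-aligned)
sizeof = 168, alignof = 8
data bytes 159, size 168 → padding 9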